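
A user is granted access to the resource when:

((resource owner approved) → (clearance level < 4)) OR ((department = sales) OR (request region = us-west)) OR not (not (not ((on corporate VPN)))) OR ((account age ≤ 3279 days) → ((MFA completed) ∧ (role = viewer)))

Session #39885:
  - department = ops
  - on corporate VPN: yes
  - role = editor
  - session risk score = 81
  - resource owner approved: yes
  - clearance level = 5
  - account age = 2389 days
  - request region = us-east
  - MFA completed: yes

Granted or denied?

Denied

Atomic conditions:
  resource owner approved: yes → true
  clearance level < 4: 5 < 4 is false
  department = sales: ops == sales is false
  request region = us-west: us-east == us-west is false
  on corporate VPN: yes → true
  account age ≤ 3279 days: 2389 ≤ 3279 is true
  MFA completed: yes → true
  role = viewer: editor == viewer is false
Combine:
[1] true → false = false
[2] false OR false = false
[3.1.1] NOT true = false
[3.1] NOT false = true
[3] NOT true = false
[4.2] true AND false = false
[4] true → false = false
[root] false OR false OR false OR false = false
Overall: false → denied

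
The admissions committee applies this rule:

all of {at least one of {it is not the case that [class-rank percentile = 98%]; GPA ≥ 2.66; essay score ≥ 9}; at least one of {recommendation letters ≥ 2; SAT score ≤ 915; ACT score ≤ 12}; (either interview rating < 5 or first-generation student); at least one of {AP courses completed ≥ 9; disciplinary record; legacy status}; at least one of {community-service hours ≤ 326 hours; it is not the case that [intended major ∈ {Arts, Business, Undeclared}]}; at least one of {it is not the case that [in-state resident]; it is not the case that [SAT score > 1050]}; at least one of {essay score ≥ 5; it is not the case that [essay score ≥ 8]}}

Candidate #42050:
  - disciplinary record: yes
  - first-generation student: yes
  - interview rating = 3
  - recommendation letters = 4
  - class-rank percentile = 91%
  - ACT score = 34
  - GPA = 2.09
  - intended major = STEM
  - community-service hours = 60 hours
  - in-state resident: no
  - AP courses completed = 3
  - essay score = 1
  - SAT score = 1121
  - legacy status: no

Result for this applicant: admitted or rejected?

Atomic conditions:
  class-rank percentile = 98%: 91 == 98 is false
  GPA ≥ 2.66: 2.09 ≥ 2.66 is false
  essay score ≥ 9: 1 ≥ 9 is false
  recommendation letters ≥ 2: 4 ≥ 2 is true
  SAT score ≤ 915: 1121 ≤ 915 is false
  ACT score ≤ 12: 34 ≤ 12 is false
  interview rating < 5: 3 < 5 is true
  first-generation student: yes → true
  AP courses completed ≥ 9: 3 ≥ 9 is false
  disciplinary record: yes → true
  legacy status: no → false
  community-service hours ≤ 326 hours: 60 ≤ 326 is true
  intended major ∈ {Arts, Business, Undeclared}: STEM is not in the set → false
  in-state resident: no → false
  SAT score > 1050: 1121 > 1050 is true
  essay score ≥ 5: 1 ≥ 5 is false
  essay score ≥ 8: 1 ≥ 8 is false
Combine:
[1.1] NOT false = true
[1] true OR false OR false = true
[2] true OR false OR false = true
[3] true OR true = true
[4] false OR true OR false = true
[5.2] NOT false = true
[5] true OR true = true
[6.1] NOT false = true
[6.2] NOT true = false
[6] true OR false = true
[7.2] NOT false = true
[7] false OR true = true
[root] true AND true AND true AND true AND true AND true AND true = true
Overall: true → admitted

Admitted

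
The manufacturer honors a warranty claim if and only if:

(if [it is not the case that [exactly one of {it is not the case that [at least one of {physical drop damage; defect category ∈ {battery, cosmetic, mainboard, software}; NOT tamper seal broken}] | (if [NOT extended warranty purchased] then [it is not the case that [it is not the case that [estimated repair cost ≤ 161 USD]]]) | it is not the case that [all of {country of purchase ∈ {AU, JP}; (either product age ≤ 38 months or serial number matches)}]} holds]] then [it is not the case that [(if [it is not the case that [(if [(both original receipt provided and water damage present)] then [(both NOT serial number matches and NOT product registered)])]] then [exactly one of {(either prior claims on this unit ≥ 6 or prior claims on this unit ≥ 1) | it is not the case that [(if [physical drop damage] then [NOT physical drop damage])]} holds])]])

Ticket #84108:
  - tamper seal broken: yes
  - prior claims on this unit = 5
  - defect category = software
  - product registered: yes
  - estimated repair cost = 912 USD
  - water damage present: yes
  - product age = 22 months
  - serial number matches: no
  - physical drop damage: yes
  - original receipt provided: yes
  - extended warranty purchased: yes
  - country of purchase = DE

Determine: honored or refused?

Atomic conditions:
  physical drop damage: yes → true
  defect category ∈ {battery, cosmetic, mainboard, software}: software is in the set → true
  NOT tamper seal broken: yes → false
  NOT extended warranty purchased: yes → false
  estimated repair cost ≤ 161 USD: 912 ≤ 161 is false
  country of purchase ∈ {AU, JP}: DE is not in the set → false
  product age ≤ 38 months: 22 ≤ 38 is true
  serial number matches: no → false
  original receipt provided: yes → true
  water damage present: yes → true
  NOT serial number matches: no → true
  NOT product registered: yes → false
  prior claims on this unit ≥ 6: 5 ≥ 6 is false
  prior claims on this unit ≥ 1: 5 ≥ 1 is true
  NOT physical drop damage: yes → false
Combine:
[1.1.1.1] true OR true OR false = true
[1.1.1] NOT true = false
[1.1.2.2.1] NOT false = true
[1.1.2.2] NOT true = false
[1.1.2] false → false (antecedent false ⇒ implication holds) = true
[1.1.3.1.2] true OR false = true
[1.1.3.1] false AND true = false
[1.1.3] NOT false = true
[1.1] exactly-one(false, true, true) = false
[1] NOT false = true
[2.1.1.1.1] true AND true = true
[2.1.1.1.2] true AND false = false
[2.1.1.1] true → false = false
[2.1.1] NOT false = true
[2.1.2.1] false OR true = true
[2.1.2.2.1] true → false = false
[2.1.2.2] NOT false = true
[2.1.2] exactly-one(true, true) = false
[2.1] true → false = false
[2] NOT false = true
[root] true → true = true
Overall: true → honored

Honored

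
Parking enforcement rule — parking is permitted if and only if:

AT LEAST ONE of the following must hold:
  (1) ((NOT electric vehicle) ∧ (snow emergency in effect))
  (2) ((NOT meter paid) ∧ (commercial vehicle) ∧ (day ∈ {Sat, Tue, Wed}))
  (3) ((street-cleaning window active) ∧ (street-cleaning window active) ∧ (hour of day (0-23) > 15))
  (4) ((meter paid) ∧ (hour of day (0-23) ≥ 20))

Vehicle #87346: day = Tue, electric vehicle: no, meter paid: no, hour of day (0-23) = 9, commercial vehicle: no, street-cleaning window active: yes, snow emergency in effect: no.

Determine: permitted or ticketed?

Atomic conditions:
  NOT electric vehicle: no → true
  snow emergency in effect: no → false
  NOT meter paid: no → true
  commercial vehicle: no → false
  day ∈ {Sat, Tue, Wed}: Tue is in the set → true
  street-cleaning window active: yes → true
  hour of day (0-23) > 15: 9 > 15 is false
  meter paid: no → false
  hour of day (0-23) ≥ 20: 9 ≥ 20 is false
Combine:
[1] true AND false = false
[2] true AND false AND true = false
[3] true AND true AND false = false
[4] false AND false = false
[root] false OR false OR false OR false = false
Overall: false → ticketed

Ticketed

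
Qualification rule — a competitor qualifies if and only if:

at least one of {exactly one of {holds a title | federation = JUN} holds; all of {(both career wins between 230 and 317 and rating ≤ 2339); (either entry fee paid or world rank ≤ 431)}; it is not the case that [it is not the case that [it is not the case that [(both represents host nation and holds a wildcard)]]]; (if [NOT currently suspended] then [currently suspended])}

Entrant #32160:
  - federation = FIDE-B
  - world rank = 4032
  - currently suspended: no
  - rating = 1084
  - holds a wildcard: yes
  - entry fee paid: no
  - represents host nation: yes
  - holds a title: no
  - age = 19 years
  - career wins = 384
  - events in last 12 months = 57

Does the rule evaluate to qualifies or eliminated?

Atomic conditions:
  holds a title: no → false
  federation = JUN: FIDE-B == JUN is false
  career wins between 230 and 317: 384 in [230, 317] is false
  rating ≤ 2339: 1084 ≤ 2339 is true
  entry fee paid: no → false
  world rank ≤ 431: 4032 ≤ 431 is false
  represents host nation: yes → true
  holds a wildcard: yes → true
  NOT currently suspended: no → true
  currently suspended: no → false
Combine:
[1] exactly-one(false, false) = false
[2.1] false AND true = false
[2.2] false OR false = false
[2] false AND false = false
[3.1.1.1] true AND true = true
[3.1.1] NOT true = false
[3.1] NOT false = true
[3] NOT true = false
[4] true → false = false
[root] false OR false OR false OR false = false
Overall: false → eliminated

Eliminated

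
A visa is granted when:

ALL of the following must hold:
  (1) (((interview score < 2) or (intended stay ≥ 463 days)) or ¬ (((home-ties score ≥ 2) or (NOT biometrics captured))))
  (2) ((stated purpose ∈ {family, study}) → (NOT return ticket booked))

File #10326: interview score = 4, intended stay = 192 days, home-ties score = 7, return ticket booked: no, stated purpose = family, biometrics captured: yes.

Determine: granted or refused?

Refused

Atomic conditions:
  interview score < 2: 4 < 2 is false
  intended stay ≥ 463 days: 192 ≥ 463 is false
  home-ties score ≥ 2: 7 ≥ 2 is true
  NOT biometrics captured: yes → false
  stated purpose ∈ {family, study}: family is in the set → true
  NOT return ticket booked: no → true
Combine:
[1.1] false OR false = false
[1.2.1] true OR false = true
[1.2] NOT true = false
[1] false OR false = false
[2] true → true = true
[root] false AND true = false
Overall: false → refused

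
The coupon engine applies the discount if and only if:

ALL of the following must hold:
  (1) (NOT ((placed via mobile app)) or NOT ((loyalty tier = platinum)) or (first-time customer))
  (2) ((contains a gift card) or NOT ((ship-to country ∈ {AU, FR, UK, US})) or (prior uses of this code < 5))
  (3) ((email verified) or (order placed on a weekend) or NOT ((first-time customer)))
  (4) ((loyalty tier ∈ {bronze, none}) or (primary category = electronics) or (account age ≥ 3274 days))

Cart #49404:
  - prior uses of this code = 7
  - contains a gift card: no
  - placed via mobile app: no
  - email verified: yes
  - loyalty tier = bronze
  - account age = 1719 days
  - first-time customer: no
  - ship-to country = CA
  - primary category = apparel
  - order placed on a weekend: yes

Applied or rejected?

Applied

Atomic conditions:
  placed via mobile app: no → false
  loyalty tier = platinum: bronze == platinum is false
  first-time customer: no → false
  contains a gift card: no → false
  ship-to country ∈ {AU, FR, UK, US}: CA is not in the set → false
  prior uses of this code < 5: 7 < 5 is false
  email verified: yes → true
  order placed on a weekend: yes → true
  loyalty tier ∈ {bronze, none}: bronze is in the set → true
  primary category = electronics: apparel == electronics is false
  account age ≥ 3274 days: 1719 ≥ 3274 is false
Combine:
[1.1] NOT false = true
[1.2] NOT false = true
[1] true OR true OR false = true
[2.2] NOT false = true
[2] false OR true OR false = true
[3.3] NOT false = true
[3] true OR true OR true = true
[4] true OR false OR false = true
[root] true AND true AND true AND true = true
Overall: true → applied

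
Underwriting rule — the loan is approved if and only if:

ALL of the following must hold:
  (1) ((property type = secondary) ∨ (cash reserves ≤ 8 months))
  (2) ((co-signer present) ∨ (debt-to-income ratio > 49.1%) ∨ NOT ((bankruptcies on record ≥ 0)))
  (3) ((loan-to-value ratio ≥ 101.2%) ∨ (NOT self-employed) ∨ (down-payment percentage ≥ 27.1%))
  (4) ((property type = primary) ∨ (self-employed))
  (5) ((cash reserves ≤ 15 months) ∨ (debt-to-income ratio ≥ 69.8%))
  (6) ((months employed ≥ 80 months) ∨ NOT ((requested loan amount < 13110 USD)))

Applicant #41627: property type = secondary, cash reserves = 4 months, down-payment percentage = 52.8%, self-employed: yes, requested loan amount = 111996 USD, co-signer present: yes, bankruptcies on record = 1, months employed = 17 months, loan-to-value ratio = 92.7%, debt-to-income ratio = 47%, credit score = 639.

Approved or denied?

Atomic conditions:
  property type = secondary: secondary == secondary is true
  cash reserves ≤ 8 months: 4 ≤ 8 is true
  co-signer present: yes → true
  debt-to-income ratio > 49.1%: 47 > 49.1 is false
  bankruptcies on record ≥ 0: 1 ≥ 0 is true
  loan-to-value ratio ≥ 101.2%: 92.7 ≥ 101.2 is false
  NOT self-employed: yes → false
  down-payment percentage ≥ 27.1%: 52.8 ≥ 27.1 is true
  property type = primary: secondary == primary is false
  self-employed: yes → true
  cash reserves ≤ 15 months: 4 ≤ 15 is true
  debt-to-income ratio ≥ 69.8%: 47 ≥ 69.8 is false
  months employed ≥ 80 months: 17 ≥ 80 is false
  requested loan amount < 13110 USD: 111996 < 13110 is false
Combine:
[1] true OR true = true
[2.3] NOT true = false
[2] true OR false OR false = true
[3] false OR false OR true = true
[4] false OR true = true
[5] true OR false = true
[6.2] NOT false = true
[6] false OR true = true
[root] true AND true AND true AND true AND true AND true = true
Overall: true → approved

Approved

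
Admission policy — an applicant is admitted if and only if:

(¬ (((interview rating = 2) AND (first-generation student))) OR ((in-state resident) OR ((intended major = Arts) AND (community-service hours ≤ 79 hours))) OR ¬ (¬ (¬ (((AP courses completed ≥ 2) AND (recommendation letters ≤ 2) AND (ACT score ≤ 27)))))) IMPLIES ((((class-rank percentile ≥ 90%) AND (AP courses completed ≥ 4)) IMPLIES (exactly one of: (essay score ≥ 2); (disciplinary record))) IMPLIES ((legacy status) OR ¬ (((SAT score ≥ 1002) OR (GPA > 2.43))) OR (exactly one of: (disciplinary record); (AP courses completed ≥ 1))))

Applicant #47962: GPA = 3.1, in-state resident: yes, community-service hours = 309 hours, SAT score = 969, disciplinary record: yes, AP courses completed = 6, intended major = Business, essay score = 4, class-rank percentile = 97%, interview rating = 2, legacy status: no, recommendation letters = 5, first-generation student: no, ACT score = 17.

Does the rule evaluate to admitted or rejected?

Atomic conditions:
  interview rating = 2: 2 == 2 is true
  first-generation student: no → false
  in-state resident: yes → true
  intended major = Arts: Business == Arts is false
  community-service hours ≤ 79 hours: 309 ≤ 79 is false
  AP courses completed ≥ 2: 6 ≥ 2 is true
  recommendation letters ≤ 2: 5 ≤ 2 is false
  ACT score ≤ 27: 17 ≤ 27 is true
  class-rank percentile ≥ 90%: 97 ≥ 90 is true
  AP courses completed ≥ 4: 6 ≥ 4 is true
  essay score ≥ 2: 4 ≥ 2 is true
  disciplinary record: yes → true
  legacy status: no → false
  SAT score ≥ 1002: 969 ≥ 1002 is false
  GPA > 2.43: 3.1 > 2.43 is true
  AP courses completed ≥ 1: 6 ≥ 1 is true
Combine:
[1.1.1] true AND false = false
[1.1] NOT false = true
[1.2.2] false AND false = false
[1.2] true OR false = true
[1.3.1.1.1] true AND false AND true = false
[1.3.1.1] NOT false = true
[1.3.1] NOT true = false
[1.3] NOT false = true
[1] true OR true OR true = true
[2.1.1] true AND true = true
[2.1.2] exactly-one(true, true) = false
[2.1] true → false = false
[2.2.2.1] false OR true = true
[2.2.2] NOT true = false
[2.2.3] exactly-one(true, true) = false
[2.2] false OR false OR false = false
[2] false → false (antecedent false ⇒ implication holds) = true
[root] true → true = true
Overall: true → admitted

Admitted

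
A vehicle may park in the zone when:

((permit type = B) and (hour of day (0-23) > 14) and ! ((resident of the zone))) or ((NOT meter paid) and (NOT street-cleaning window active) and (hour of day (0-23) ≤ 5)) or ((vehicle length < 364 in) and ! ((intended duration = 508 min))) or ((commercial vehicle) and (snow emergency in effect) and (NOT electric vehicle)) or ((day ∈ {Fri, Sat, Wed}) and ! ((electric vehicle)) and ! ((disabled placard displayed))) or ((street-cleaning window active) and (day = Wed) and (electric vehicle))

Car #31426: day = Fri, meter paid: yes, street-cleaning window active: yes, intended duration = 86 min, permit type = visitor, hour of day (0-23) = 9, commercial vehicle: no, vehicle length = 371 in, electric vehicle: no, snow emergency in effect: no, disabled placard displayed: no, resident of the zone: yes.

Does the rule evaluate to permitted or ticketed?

Permitted

Atomic conditions:
  permit type = B: visitor == B is false
  hour of day (0-23) > 14: 9 > 14 is false
  resident of the zone: yes → true
  NOT meter paid: yes → false
  NOT street-cleaning window active: yes → false
  hour of day (0-23) ≤ 5: 9 ≤ 5 is false
  vehicle length < 364 in: 371 < 364 is false
  intended duration = 508 min: 86 == 508 is false
  commercial vehicle: no → false
  snow emergency in effect: no → false
  NOT electric vehicle: no → true
  day ∈ {Fri, Sat, Wed}: Fri is in the set → true
  electric vehicle: no → false
  disabled placard displayed: no → false
  street-cleaning window active: yes → true
  day = Wed: Fri == Wed is false
Combine:
[1.3] NOT true = false
[1] false AND false AND false = false
[2] false AND false AND false = false
[3.2] NOT false = true
[3] false AND true = false
[4] false AND false AND true = false
[5.2] NOT false = true
[5.3] NOT false = true
[5] true AND true AND true = true
[6] true AND false AND false = false
[root] false OR false OR false OR false OR true OR false = true
Overall: true → permitted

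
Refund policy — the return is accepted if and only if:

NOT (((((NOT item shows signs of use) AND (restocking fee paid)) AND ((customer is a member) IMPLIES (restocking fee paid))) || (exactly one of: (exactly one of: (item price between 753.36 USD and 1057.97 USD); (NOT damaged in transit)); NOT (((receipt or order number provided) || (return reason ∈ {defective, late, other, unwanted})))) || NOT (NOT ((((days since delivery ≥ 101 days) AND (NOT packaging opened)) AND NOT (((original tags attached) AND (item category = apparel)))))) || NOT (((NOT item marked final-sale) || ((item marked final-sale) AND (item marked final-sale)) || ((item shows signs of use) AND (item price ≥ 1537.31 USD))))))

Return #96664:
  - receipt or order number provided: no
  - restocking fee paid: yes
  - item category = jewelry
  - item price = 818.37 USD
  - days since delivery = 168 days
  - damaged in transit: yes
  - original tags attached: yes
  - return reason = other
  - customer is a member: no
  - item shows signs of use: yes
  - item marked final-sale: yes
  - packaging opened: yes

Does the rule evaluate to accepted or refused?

Refused

Atomic conditions:
  NOT item shows signs of use: yes → false
  restocking fee paid: yes → true
  customer is a member: no → false
  item price between 753.36 USD and 1057.97 USD: 818.37 in [753.36, 1057.97] is true
  NOT damaged in transit: yes → false
  receipt or order number provided: no → false
  return reason ∈ {defective, late, other, unwanted}: other is in the set → true
  days since delivery ≥ 101 days: 168 ≥ 101 is true
  NOT packaging opened: yes → false
  original tags attached: yes → true
  item category = apparel: jewelry == apparel is false
  NOT item marked final-sale: yes → false
  item marked final-sale: yes → true
  item shows signs of use: yes → true
  item price ≥ 1537.31 USD: 818.37 ≥ 1537.31 is false
Combine:
[1.1.1] false AND true = false
[1.1.2] false → true (antecedent false ⇒ implication holds) = true
[1.1] false AND true = false
[1.2.1] exactly-one(true, false) = true
[1.2.2.1] false OR true = true
[1.2.2] NOT true = false
[1.2] exactly-one(true, false) = true
[1.3.1.1.1] true AND false = false
[1.3.1.1.2.1] true AND false = false
[1.3.1.1.2] NOT false = true
[1.3.1.1] false AND true = false
[1.3.1] NOT false = true
[1.3] NOT true = false
[1.4.1.2] true AND true = true
[1.4.1.3] true AND false = false
[1.4.1] false OR true OR false = true
[1.4] NOT true = false
[1] false OR true OR false OR false = true
[root] NOT true = false
Overall: false → refused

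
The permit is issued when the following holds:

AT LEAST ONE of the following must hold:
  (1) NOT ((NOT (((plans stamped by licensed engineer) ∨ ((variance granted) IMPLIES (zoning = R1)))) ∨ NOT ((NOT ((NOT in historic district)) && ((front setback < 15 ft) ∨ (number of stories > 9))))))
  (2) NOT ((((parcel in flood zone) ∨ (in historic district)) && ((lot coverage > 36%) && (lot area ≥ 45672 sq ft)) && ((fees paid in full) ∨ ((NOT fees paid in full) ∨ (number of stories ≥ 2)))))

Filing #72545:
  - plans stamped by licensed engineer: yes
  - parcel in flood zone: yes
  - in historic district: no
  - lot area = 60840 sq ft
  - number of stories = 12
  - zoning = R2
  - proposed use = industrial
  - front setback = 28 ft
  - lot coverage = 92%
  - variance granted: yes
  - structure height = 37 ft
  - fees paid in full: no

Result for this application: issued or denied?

Denied

Atomic conditions:
  plans stamped by licensed engineer: yes → true
  variance granted: yes → true
  zoning = R1: R2 == R1 is false
  NOT in historic district: no → true
  front setback < 15 ft: 28 < 15 is false
  number of stories > 9: 12 > 9 is true
  parcel in flood zone: yes → true
  in historic district: no → false
  lot coverage > 36%: 92 > 36 is true
  lot area ≥ 45672 sq ft: 60840 ≥ 45672 is true
  fees paid in full: no → false
  NOT fees paid in full: no → true
  number of stories ≥ 2: 12 ≥ 2 is true
Combine:
[1.1.1.1.2] true → false = false
[1.1.1.1] true OR false = true
[1.1.1] NOT true = false
[1.1.2.1.1] NOT true = false
[1.1.2.1.2] false OR true = true
[1.1.2.1] false AND true = false
[1.1.2] NOT false = true
[1.1] false OR true = true
[1] NOT true = false
[2.1.1] true OR false = true
[2.1.2] true AND true = true
[2.1.3.2] true OR true = true
[2.1.3] false OR true = true
[2.1] true AND true AND true = true
[2] NOT true = false
[root] false OR false = false
Overall: false → denied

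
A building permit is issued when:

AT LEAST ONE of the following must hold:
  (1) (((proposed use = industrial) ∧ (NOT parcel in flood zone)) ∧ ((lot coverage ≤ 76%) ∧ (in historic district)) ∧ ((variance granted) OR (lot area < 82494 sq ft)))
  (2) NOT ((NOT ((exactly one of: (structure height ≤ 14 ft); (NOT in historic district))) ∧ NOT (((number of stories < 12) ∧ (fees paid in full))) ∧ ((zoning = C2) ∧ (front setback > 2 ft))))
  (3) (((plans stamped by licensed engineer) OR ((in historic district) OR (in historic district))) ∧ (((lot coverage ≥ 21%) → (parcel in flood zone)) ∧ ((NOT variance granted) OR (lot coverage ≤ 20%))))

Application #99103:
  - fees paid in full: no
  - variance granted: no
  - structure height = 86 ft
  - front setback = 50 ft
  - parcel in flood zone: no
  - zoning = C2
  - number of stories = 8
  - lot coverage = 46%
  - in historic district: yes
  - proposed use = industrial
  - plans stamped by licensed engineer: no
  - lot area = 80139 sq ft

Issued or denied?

Issued

Atomic conditions:
  proposed use = industrial: industrial == industrial is true
  NOT parcel in flood zone: no → true
  lot coverage ≤ 76%: 46 ≤ 76 is true
  in historic district: yes → true
  variance granted: no → false
  lot area < 82494 sq ft: 80139 < 82494 is true
  structure height ≤ 14 ft: 86 ≤ 14 is false
  NOT in historic district: yes → false
  number of stories < 12: 8 < 12 is true
  fees paid in full: no → false
  zoning = C2: C2 == C2 is true
  front setback > 2 ft: 50 > 2 is true
  plans stamped by licensed engineer: no → false
  lot coverage ≥ 21%: 46 ≥ 21 is true
  parcel in flood zone: no → false
  NOT variance granted: no → true
  lot coverage ≤ 20%: 46 ≤ 20 is false
Combine:
[1.1] true AND true = true
[1.2] true AND true = true
[1.3] false OR true = true
[1] true AND true AND true = true
[2.1.1.1] exactly-one(false, false) = false
[2.1.1] NOT false = true
[2.1.2.1] true AND false = false
[2.1.2] NOT false = true
[2.1.3] true AND true = true
[2.1] true AND true AND true = true
[2] NOT true = false
[3.1.2] true OR true = true
[3.1] false OR true = true
[3.2.1] true → false = false
[3.2.2] true OR false = true
[3.2] false AND true = false
[3] true AND false = false
[root] true OR false OR false = true
Overall: true → issued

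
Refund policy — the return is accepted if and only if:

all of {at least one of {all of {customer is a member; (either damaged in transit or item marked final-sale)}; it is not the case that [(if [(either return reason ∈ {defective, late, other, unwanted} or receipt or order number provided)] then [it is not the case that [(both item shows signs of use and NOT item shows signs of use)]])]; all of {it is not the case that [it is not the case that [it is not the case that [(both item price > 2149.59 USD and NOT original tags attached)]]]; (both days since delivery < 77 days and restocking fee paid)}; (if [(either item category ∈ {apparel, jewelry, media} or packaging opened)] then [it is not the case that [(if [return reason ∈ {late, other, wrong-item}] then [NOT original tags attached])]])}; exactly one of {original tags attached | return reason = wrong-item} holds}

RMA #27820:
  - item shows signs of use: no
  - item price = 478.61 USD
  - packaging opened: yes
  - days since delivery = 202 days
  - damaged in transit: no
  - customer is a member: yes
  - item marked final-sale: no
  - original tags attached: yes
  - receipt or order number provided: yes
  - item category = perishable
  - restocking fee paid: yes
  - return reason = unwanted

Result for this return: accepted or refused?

Refused

Atomic conditions:
  customer is a member: yes → true
  damaged in transit: no → false
  item marked final-sale: no → false
  return reason ∈ {defective, late, other, unwanted}: unwanted is in the set → true
  receipt or order number provided: yes → true
  item shows signs of use: no → false
  NOT item shows signs of use: no → true
  item price > 2149.59 USD: 478.61 > 2149.59 is false
  NOT original tags attached: yes → false
  days since delivery < 77 days: 202 < 77 is false
  restocking fee paid: yes → true
  item category ∈ {apparel, jewelry, media}: perishable is not in the set → false
  packaging opened: yes → true
  return reason ∈ {late, other, wrong-item}: unwanted is not in the set → false
  original tags attached: yes → true
  return reason = wrong-item: unwanted == wrong-item is false
Combine:
[1.1.2] false OR false = false
[1.1] true AND false = false
[1.2.1.1] true OR true = true
[1.2.1.2.1] false AND true = false
[1.2.1.2] NOT false = true
[1.2.1] true → true = true
[1.2] NOT true = false
[1.3.1.1.1.1] false AND false = false
[1.3.1.1.1] NOT false = true
[1.3.1.1] NOT true = false
[1.3.1] NOT false = true
[1.3.2] false AND true = false
[1.3] true AND false = false
[1.4.1] false OR true = true
[1.4.2.1] false → false (antecedent false ⇒ implication holds) = true
[1.4.2] NOT true = false
[1.4] true → false = false
[1] false OR false OR false OR false = false
[2] exactly-one(true, false) = true
[root] false AND true = false
Overall: false → refused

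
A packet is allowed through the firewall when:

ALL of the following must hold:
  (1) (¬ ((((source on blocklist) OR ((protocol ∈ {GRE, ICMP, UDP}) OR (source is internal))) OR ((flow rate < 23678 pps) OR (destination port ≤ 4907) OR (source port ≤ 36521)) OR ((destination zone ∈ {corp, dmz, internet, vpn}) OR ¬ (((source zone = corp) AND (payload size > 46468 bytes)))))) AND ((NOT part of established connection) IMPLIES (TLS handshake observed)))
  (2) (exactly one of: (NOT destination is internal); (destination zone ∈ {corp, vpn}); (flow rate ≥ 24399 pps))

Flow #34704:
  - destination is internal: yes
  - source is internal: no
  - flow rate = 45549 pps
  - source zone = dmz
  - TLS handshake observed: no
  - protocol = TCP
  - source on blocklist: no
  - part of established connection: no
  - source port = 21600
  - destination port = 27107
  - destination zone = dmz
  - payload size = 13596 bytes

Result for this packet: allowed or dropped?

Atomic conditions:
  source on blocklist: no → false
  protocol ∈ {GRE, ICMP, UDP}: TCP is not in the set → false
  source is internal: no → false
  flow rate < 23678 pps: 45549 < 23678 is false
  destination port ≤ 4907: 27107 ≤ 4907 is false
  source port ≤ 36521: 21600 ≤ 36521 is true
  destination zone ∈ {corp, dmz, internet, vpn}: dmz is in the set → true
  source zone = corp: dmz == corp is false
  payload size > 46468 bytes: 13596 > 46468 is false
  NOT part of established connection: no → true
  TLS handshake observed: no → false
  NOT destination is internal: yes → false
  destination zone ∈ {corp, vpn}: dmz is not in the set → false
  flow rate ≥ 24399 pps: 45549 ≥ 24399 is true
Combine:
[1.1.1.1.2] false OR false = false
[1.1.1.1] false OR false = false
[1.1.1.2] false OR false OR true = true
[1.1.1.3.2.1] false AND false = false
[1.1.1.3.2] NOT false = true
[1.1.1.3] true OR true = true
[1.1.1] false OR true OR true = true
[1.1] NOT true = false
[1.2] true → false = false
[1] false AND false = false
[2] exactly-one(false, false, true) = true
[root] false AND true = false
Overall: false → dropped

Dropped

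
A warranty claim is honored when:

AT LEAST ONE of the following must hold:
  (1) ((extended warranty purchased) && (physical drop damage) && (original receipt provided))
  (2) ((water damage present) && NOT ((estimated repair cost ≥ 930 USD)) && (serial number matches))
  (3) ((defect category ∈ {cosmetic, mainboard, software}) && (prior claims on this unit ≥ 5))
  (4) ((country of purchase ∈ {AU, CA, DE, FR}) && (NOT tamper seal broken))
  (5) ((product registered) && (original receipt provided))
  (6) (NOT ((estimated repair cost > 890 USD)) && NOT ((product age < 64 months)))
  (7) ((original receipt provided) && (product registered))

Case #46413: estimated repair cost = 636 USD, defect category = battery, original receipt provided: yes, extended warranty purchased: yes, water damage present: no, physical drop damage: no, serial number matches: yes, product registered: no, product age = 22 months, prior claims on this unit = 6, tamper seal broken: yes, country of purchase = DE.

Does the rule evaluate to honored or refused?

Refused

Atomic conditions:
  extended warranty purchased: yes → true
  physical drop damage: no → false
  original receipt provided: yes → true
  water damage present: no → false
  estimated repair cost ≥ 930 USD: 636 ≥ 930 is false
  serial number matches: yes → true
  defect category ∈ {cosmetic, mainboard, software}: battery is not in the set → false
  prior claims on this unit ≥ 5: 6 ≥ 5 is true
  country of purchase ∈ {AU, CA, DE, FR}: DE is in the set → true
  NOT tamper seal broken: yes → false
  product registered: no → false
  estimated repair cost > 890 USD: 636 > 890 is false
  product age < 64 months: 22 < 64 is true
Combine:
[1] true AND false AND true = false
[2.2] NOT false = true
[2] false AND true AND true = false
[3] false AND true = false
[4] true AND false = false
[5] false AND true = false
[6.1] NOT false = true
[6.2] NOT true = false
[6] true AND false = false
[7] true AND false = false
[root] false OR false OR false OR false OR false OR false OR false = false
Overall: false → refused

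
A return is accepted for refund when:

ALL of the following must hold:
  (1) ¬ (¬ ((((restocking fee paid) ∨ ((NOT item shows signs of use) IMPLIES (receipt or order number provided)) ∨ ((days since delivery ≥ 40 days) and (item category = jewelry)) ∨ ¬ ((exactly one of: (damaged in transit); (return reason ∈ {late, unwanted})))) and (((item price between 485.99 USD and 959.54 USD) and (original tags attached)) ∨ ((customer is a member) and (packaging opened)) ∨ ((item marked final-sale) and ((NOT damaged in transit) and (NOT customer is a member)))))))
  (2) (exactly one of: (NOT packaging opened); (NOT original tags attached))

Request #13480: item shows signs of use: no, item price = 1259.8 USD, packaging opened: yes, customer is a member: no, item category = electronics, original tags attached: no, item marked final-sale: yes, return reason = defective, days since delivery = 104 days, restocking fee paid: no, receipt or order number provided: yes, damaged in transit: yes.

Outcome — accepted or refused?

Refused

Atomic conditions:
  restocking fee paid: no → false
  NOT item shows signs of use: no → true
  receipt or order number provided: yes → true
  days since delivery ≥ 40 days: 104 ≥ 40 is true
  item category = jewelry: electronics == jewelry is false
  damaged in transit: yes → true
  return reason ∈ {late, unwanted}: defective is not in the set → false
  item price between 485.99 USD and 959.54 USD: 1259.8 in [485.99, 959.54] is false
  original tags attached: no → false
  customer is a member: no → false
  packaging opened: yes → true
  item marked final-sale: yes → true
  NOT damaged in transit: yes → false
  NOT customer is a member: no → true
  NOT packaging opened: yes → false
  NOT original tags attached: no → true
Combine:
[1.1.1.1.2] true → true = true
[1.1.1.1.3] true AND false = false
[1.1.1.1.4.1] exactly-one(true, false) = true
[1.1.1.1.4] NOT true = false
[1.1.1.1] false OR true OR false OR false = true
[1.1.1.2.1] false AND false = false
[1.1.1.2.2] false AND true = false
[1.1.1.2.3.2] false AND true = false
[1.1.1.2.3] true AND false = false
[1.1.1.2] false OR false OR false = false
[1.1.1] true AND false = false
[1.1] NOT false = true
[1] NOT true = false
[2] exactly-one(false, true) = true
[root] false AND true = false
Overall: false → refused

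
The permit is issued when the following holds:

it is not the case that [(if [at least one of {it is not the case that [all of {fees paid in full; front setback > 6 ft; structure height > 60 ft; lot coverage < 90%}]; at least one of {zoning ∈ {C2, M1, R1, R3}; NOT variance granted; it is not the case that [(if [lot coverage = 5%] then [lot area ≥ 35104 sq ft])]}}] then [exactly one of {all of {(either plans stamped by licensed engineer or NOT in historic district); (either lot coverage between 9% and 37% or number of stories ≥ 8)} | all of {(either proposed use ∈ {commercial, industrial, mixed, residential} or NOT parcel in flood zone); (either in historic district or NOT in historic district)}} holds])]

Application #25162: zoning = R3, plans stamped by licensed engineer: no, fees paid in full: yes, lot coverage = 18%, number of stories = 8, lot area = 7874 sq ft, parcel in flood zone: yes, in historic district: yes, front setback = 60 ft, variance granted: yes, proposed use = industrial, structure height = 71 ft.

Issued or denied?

Denied

Atomic conditions:
  fees paid in full: yes → true
  front setback > 6 ft: 60 > 6 is true
  structure height > 60 ft: 71 > 60 is true
  lot coverage < 90%: 18 < 90 is true
  zoning ∈ {C2, M1, R1, R3}: R3 is in the set → true
  NOT variance granted: yes → false
  lot coverage = 5%: 18 == 5 is false
  lot area ≥ 35104 sq ft: 7874 ≥ 35104 is false
  plans stamped by licensed engineer: no → false
  NOT in historic district: yes → false
  lot coverage between 9% and 37%: 18 in [9, 37] is true
  number of stories ≥ 8: 8 ≥ 8 is true
  proposed use ∈ {commercial, industrial, mixed, residential}: industrial is in the set → true
  NOT parcel in flood zone: yes → false
  in historic district: yes → true
Combine:
[1.1.1.1] true AND true AND true AND true = true
[1.1.1] NOT true = false
[1.1.2.3.1] false → false (antecedent false ⇒ implication holds) = true
[1.1.2.3] NOT true = false
[1.1.2] true OR false OR false = true
[1.1] false OR true = true
[1.2.1.1] false OR false = false
[1.2.1.2] true OR true = true
[1.2.1] false AND true = false
[1.2.2.1] true OR false = true
[1.2.2.2] true OR false = true
[1.2.2] true AND true = true
[1.2] exactly-one(false, true) = true
[1] true → true = true
[root] NOT true = false
Overall: false → denied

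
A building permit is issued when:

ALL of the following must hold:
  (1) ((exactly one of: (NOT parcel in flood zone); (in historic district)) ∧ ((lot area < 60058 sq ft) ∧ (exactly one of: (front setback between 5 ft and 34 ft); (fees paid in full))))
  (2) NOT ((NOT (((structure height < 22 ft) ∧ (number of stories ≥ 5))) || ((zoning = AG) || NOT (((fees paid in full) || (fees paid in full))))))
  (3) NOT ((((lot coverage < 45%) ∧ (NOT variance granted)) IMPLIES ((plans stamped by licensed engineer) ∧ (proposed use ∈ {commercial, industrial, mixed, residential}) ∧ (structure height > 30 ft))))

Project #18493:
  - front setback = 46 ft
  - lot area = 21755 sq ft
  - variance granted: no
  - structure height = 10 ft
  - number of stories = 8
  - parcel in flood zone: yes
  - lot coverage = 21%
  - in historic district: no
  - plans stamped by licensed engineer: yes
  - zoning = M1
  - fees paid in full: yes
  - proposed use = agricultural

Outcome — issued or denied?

Denied

Atomic conditions:
  NOT parcel in flood zone: yes → false
  in historic district: no → false
  lot area < 60058 sq ft: 21755 < 60058 is true
  front setback between 5 ft and 34 ft: 46 in [5, 34] is false
  fees paid in full: yes → true
  structure height < 22 ft: 10 < 22 is true
  number of stories ≥ 5: 8 ≥ 5 is true
  zoning = AG: M1 == AG is false
  lot coverage < 45%: 21 < 45 is true
  NOT variance granted: no → true
  plans stamped by licensed engineer: yes → true
  proposed use ∈ {commercial, industrial, mixed, residential}: agricultural is not in the set → false
  structure height > 30 ft: 10 > 30 is false
Combine:
[1.1] exactly-one(false, false) = false
[1.2.2] exactly-one(false, true) = true
[1.2] true AND true = true
[1] false AND true = false
[2.1.1.1] true AND true = true
[2.1.1] NOT true = false
[2.1.2.2.1] true OR true = true
[2.1.2.2] NOT true = false
[2.1.2] false OR false = false
[2.1] false OR false = false
[2] NOT false = true
[3.1.1] true AND true = true
[3.1.2] true AND false AND false = false
[3.1] true → false = false
[3] NOT false = true
[root] false AND true AND true = false
Overall: false → denied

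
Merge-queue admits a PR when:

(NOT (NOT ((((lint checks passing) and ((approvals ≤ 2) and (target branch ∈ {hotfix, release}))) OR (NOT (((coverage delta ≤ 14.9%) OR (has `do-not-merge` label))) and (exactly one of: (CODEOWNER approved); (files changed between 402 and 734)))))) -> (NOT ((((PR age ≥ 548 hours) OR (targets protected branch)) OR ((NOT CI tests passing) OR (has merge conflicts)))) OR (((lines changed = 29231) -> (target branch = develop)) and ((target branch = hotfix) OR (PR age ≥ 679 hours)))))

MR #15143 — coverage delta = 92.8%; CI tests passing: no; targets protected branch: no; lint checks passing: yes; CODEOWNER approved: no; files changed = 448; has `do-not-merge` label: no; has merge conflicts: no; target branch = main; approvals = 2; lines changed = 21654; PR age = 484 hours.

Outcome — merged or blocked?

Blocked

Atomic conditions:
  lint checks passing: yes → true
  approvals ≤ 2: 2 ≤ 2 is true
  target branch ∈ {hotfix, release}: main is not in the set → false
  coverage delta ≤ 14.9%: 92.8 ≤ 14.9 is false
  has `do-not-merge` label: no → false
  CODEOWNER approved: no → false
  files changed between 402 and 734: 448 in [402, 734] is true
  PR age ≥ 548 hours: 484 ≥ 548 is false
  targets protected branch: no → false
  NOT CI tests passing: no → true
  has merge conflicts: no → false
  lines changed = 29231: 21654 == 29231 is false
  target branch = develop: main == develop is false
  target branch = hotfix: main == hotfix is false
  PR age ≥ 679 hours: 484 ≥ 679 is false
Combine:
[1.1.1.1.2] true AND false = false
[1.1.1.1] true AND false = false
[1.1.1.2.1.1] false OR false = false
[1.1.1.2.1] NOT false = true
[1.1.1.2.2] exactly-one(false, true) = true
[1.1.1.2] true AND true = true
[1.1.1] false OR true = true
[1.1] NOT true = false
[1] NOT false = true
[2.1.1.1] false OR false = false
[2.1.1.2] true OR false = true
[2.1.1] false OR true = true
[2.1] NOT true = false
[2.2.1] false → false (antecedent false ⇒ implication holds) = true
[2.2.2] false OR false = false
[2.2] true AND false = false
[2] false OR false = false
[root] true → false = false
Overall: false → blocked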